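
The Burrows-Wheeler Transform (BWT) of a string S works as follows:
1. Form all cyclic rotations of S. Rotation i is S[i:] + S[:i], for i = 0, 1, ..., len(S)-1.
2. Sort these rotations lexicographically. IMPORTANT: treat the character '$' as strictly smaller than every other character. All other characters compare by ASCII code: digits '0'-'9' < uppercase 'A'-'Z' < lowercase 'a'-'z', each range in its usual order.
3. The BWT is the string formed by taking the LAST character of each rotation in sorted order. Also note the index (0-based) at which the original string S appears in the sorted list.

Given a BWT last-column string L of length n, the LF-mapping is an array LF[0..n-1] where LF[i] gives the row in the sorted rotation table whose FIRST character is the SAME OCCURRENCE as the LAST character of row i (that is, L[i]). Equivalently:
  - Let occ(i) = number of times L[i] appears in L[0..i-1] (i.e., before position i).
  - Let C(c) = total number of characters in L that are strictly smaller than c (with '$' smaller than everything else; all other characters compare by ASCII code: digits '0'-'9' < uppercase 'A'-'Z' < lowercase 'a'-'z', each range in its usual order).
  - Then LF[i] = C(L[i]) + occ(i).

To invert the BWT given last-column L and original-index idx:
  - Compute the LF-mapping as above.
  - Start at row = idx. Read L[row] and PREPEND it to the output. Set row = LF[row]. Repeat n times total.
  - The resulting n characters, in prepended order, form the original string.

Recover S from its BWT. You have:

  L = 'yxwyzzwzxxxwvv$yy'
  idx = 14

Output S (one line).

LF mapping: 10 6 3 11 14 15 4 16 7 8 9 5 1 2 0 12 13
Walk LF starting at row 14, prepending L[row]:
  step 1: row=14, L[14]='$', prepend. Next row=LF[14]=0
  step 2: row=0, L[0]='y', prepend. Next row=LF[0]=10
  step 3: row=10, L[10]='x', prepend. Next row=LF[10]=9
  step 4: row=9, L[9]='x', prepend. Next row=LF[9]=8
  step 5: row=8, L[8]='x', prepend. Next row=LF[8]=7
  step 6: row=7, L[7]='z', prepend. Next row=LF[7]=16
  step 7: row=16, L[16]='y', prepend. Next row=LF[16]=13
  step 8: row=13, L[13]='v', prepend. Next row=LF[13]=2
  step 9: row=2, L[2]='w', prepend. Next row=LF[2]=3
  step 10: row=3, L[3]='y', prepend. Next row=LF[3]=11
  step 11: row=11, L[11]='w', prepend. Next row=LF[11]=5
  step 12: row=5, L[5]='z', prepend. Next row=LF[5]=15
  step 13: row=15, L[15]='y', prepend. Next row=LF[15]=12
  step 14: row=12, L[12]='v', prepend. Next row=LF[12]=1
  step 15: row=1, L[1]='x', prepend. Next row=LF[1]=6
  step 16: row=6, L[6]='w', prepend. Next row=LF[6]=4
  step 17: row=4, L[4]='z', prepend. Next row=LF[4]=14
Reversed output: zwxvyzwywvyzxxxy$

Answer: zwxvyzwywvyzxxxy$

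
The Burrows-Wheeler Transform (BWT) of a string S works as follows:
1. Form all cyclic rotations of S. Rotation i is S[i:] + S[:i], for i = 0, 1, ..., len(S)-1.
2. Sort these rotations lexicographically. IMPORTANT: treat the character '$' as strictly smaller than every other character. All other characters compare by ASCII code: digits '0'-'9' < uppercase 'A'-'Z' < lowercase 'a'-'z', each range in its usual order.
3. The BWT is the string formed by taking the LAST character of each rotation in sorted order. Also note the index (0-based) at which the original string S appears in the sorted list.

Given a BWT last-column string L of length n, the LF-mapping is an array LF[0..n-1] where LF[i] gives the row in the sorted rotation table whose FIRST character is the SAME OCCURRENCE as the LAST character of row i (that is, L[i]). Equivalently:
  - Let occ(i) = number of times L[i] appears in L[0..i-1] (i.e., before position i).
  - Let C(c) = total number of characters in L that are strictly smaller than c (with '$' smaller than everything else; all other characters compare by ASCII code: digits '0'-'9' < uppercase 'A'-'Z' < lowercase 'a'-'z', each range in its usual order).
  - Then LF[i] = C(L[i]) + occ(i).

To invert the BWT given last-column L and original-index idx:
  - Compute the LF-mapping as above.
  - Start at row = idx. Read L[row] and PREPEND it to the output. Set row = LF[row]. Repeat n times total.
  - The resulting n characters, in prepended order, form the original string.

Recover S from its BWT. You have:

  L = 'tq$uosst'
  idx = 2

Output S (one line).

LF mapping: 5 2 0 7 1 3 4 6
Walk LF starting at row 2, prepending L[row]:
  step 1: row=2, L[2]='$', prepend. Next row=LF[2]=0
  step 2: row=0, L[0]='t', prepend. Next row=LF[0]=5
  step 3: row=5, L[5]='s', prepend. Next row=LF[5]=3
  step 4: row=3, L[3]='u', prepend. Next row=LF[3]=7
  step 5: row=7, L[7]='t', prepend. Next row=LF[7]=6
  step 6: row=6, L[6]='s', prepend. Next row=LF[6]=4
  step 7: row=4, L[4]='o', prepend. Next row=LF[4]=1
  step 8: row=1, L[1]='q', prepend. Next row=LF[1]=2
Reversed output: qostust$

Answer: qostust$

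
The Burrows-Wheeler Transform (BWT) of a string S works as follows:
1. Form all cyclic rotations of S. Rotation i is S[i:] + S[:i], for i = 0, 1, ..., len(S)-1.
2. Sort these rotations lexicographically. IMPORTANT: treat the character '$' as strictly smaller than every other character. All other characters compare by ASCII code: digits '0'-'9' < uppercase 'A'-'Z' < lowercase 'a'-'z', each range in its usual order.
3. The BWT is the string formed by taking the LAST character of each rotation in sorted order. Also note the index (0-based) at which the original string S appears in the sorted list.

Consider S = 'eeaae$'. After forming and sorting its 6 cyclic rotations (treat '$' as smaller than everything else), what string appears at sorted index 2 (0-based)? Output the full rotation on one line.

All 6 rotations (rotation i = S[i:]+S[:i]):
  rot[0] = eeaae$
  rot[1] = eaae$e
  rot[2] = aae$ee
  rot[3] = ae$eea
  rot[4] = e$eeaa
  rot[5] = $eeaae
Sorted (with $ < everything):
  sorted[0] = $eeaae
  sorted[1] = aae$ee
  sorted[2] = ae$eea
  sorted[3] = e$eeaa
  sorted[4] = eaae$e
  sorted[5] = eeaae$
sorted[2] = ae$eea

Answer: ae$eea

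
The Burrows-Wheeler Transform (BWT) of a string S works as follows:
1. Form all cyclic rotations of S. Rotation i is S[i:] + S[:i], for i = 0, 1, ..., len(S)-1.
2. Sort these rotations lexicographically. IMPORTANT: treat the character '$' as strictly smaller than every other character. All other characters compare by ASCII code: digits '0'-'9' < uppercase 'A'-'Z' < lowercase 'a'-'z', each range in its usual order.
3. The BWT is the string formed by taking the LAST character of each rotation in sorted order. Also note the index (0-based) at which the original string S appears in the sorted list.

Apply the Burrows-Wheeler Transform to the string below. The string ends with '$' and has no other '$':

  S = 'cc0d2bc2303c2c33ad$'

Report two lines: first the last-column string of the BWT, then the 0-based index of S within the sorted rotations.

All 19 rotations (rotation i = S[i:]+S[:i]):
  rot[0] = cc0d2bc2303c2c33ad$
  rot[1] = c0d2bc2303c2c33ad$c
  rot[2] = 0d2bc2303c2c33ad$cc
  rot[3] = d2bc2303c2c33ad$cc0
  rot[4] = 2bc2303c2c33ad$cc0d
  rot[5] = bc2303c2c33ad$cc0d2
  rot[6] = c2303c2c33ad$cc0d2b
  rot[7] = 2303c2c33ad$cc0d2bc
  rot[8] = 303c2c33ad$cc0d2bc2
  rot[9] = 03c2c33ad$cc0d2bc23
  rot[10] = 3c2c33ad$cc0d2bc230
  rot[11] = c2c33ad$cc0d2bc2303
  rot[12] = 2c33ad$cc0d2bc2303c
  rot[13] = c33ad$cc0d2bc2303c2
  rot[14] = 33ad$cc0d2bc2303c2c
  rot[15] = 3ad$cc0d2bc2303c2c3
  rot[16] = ad$cc0d2bc2303c2c33
  rot[17] = d$cc0d2bc2303c2c33a
  rot[18] = $cc0d2bc2303c2c33ad
Sorted (with $ < everything):
  sorted[0] = $cc0d2bc2303c2c33ad  (last char: 'd')
  sorted[1] = 03c2c33ad$cc0d2bc23  (last char: '3')
  sorted[2] = 0d2bc2303c2c33ad$cc  (last char: 'c')
  sorted[3] = 2303c2c33ad$cc0d2bc  (last char: 'c')
  sorted[4] = 2bc2303c2c33ad$cc0d  (last char: 'd')
  sorted[5] = 2c33ad$cc0d2bc2303c  (last char: 'c')
  sorted[6] = 303c2c33ad$cc0d2bc2  (last char: '2')
  sorted[7] = 33ad$cc0d2bc2303c2c  (last char: 'c')
  sorted[8] = 3ad$cc0d2bc2303c2c3  (last char: '3')
  sorted[9] = 3c2c33ad$cc0d2bc230  (last char: '0')
  sorted[10] = ad$cc0d2bc2303c2c33  (last char: '3')
  sorted[11] = bc2303c2c33ad$cc0d2  (last char: '2')
  sorted[12] = c0d2bc2303c2c33ad$c  (last char: 'c')
  sorted[13] = c2303c2c33ad$cc0d2b  (last char: 'b')
  sorted[14] = c2c33ad$cc0d2bc2303  (last char: '3')
  sorted[15] = c33ad$cc0d2bc2303c2  (last char: '2')
  sorted[16] = cc0d2bc2303c2c33ad$  (last char: '$')
  sorted[17] = d$cc0d2bc2303c2c33a  (last char: 'a')
  sorted[18] = d2bc2303c2c33ad$cc0  (last char: '0')
Last column: d3ccdc2c3032cb32$a0
Original string S is at sorted index 16

Answer: d3ccdc2c3032cb32$a0
16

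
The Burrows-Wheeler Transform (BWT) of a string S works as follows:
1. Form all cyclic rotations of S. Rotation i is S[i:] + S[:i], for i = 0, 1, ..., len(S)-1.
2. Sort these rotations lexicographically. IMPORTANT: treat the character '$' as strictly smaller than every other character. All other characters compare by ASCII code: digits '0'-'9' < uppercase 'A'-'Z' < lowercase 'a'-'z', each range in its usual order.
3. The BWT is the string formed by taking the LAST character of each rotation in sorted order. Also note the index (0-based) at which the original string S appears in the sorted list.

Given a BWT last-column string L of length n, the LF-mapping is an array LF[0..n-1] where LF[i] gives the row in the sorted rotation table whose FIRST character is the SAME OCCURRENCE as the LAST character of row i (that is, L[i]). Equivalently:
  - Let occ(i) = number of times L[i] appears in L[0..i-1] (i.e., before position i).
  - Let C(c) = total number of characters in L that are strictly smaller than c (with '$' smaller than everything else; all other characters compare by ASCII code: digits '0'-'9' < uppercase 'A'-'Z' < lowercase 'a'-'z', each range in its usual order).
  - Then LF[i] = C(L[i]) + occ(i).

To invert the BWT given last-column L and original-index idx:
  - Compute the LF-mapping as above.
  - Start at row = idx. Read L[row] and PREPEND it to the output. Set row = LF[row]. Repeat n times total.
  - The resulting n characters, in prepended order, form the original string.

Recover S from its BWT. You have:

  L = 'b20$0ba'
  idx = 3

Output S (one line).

Answer: 200abb$

Derivation:
LF mapping: 5 3 1 0 2 6 4
Walk LF starting at row 3, prepending L[row]:
  step 1: row=3, L[3]='$', prepend. Next row=LF[3]=0
  step 2: row=0, L[0]='b', prepend. Next row=LF[0]=5
  step 3: row=5, L[5]='b', prepend. Next row=LF[5]=6
  step 4: row=6, L[6]='a', prepend. Next row=LF[6]=4
  step 5: row=4, L[4]='0', prepend. Next row=LF[4]=2
  step 6: row=2, L[2]='0', prepend. Next row=LF[2]=1
  step 7: row=1, L[1]='2', prepend. Next row=LF[1]=3
Reversed output: 200abb$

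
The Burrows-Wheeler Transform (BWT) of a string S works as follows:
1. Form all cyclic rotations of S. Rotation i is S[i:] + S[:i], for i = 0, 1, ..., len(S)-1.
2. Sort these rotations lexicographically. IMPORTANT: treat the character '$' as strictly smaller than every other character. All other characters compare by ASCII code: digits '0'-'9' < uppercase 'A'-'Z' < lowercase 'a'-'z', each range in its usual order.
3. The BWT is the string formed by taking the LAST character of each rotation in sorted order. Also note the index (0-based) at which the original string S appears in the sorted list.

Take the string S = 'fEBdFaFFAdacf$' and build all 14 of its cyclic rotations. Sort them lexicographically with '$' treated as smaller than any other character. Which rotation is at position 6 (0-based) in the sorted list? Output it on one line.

All 14 rotations (rotation i = S[i:]+S[:i]):
  rot[0] = fEBdFaFFAdacf$
  rot[1] = EBdFaFFAdacf$f
  rot[2] = BdFaFFAdacf$fE
  rot[3] = dFaFFAdacf$fEB
  rot[4] = FaFFAdacf$fEBd
  rot[5] = aFFAdacf$fEBdF
  rot[6] = FFAdacf$fEBdFa
  rot[7] = FAdacf$fEBdFaF
  rot[8] = Adacf$fEBdFaFF
  rot[9] = dacf$fEBdFaFFA
  rot[10] = acf$fEBdFaFFAd
  rot[11] = cf$fEBdFaFFAda
  rot[12] = f$fEBdFaFFAdac
  rot[13] = $fEBdFaFFAdacf
Sorted (with $ < everything):
  sorted[0] = $fEBdFaFFAdacf
  sorted[1] = Adacf$fEBdFaFF
  sorted[2] = BdFaFFAdacf$fE
  sorted[3] = EBdFaFFAdacf$f
  sorted[4] = FAdacf$fEBdFaF
  sorted[5] = FFAdacf$fEBdFa
  sorted[6] = FaFFAdacf$fEBd
  sorted[7] = aFFAdacf$fEBdF
  sorted[8] = acf$fEBdFaFFAd
  sorted[9] = cf$fEBdFaFFAda
  sorted[10] = dFaFFAdacf$fEB
  sorted[11] = dacf$fEBdFaFFA
  sorted[12] = f$fEBdFaFFAdac
  sorted[13] = fEBdFaFFAdacf$
sorted[6] = FaFFAdacf$fEBd

Answer: FaFFAdacf$fEBd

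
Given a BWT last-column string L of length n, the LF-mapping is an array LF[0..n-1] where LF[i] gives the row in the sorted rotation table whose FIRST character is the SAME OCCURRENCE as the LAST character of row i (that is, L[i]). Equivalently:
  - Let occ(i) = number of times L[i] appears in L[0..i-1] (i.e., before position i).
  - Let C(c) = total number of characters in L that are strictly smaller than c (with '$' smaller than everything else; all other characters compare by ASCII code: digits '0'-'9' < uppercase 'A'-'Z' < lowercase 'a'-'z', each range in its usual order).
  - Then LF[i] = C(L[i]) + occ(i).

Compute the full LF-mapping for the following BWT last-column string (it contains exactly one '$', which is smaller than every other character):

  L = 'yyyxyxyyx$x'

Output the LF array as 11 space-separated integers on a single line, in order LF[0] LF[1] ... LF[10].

Char counts: '$':1, 'x':4, 'y':6
C (first-col start): C('$')=0, C('x')=1, C('y')=5
L[0]='y': occ=0, LF[0]=C('y')+0=5+0=5
L[1]='y': occ=1, LF[1]=C('y')+1=5+1=6
L[2]='y': occ=2, LF[2]=C('y')+2=5+2=7
L[3]='x': occ=0, LF[3]=C('x')+0=1+0=1
L[4]='y': occ=3, LF[4]=C('y')+3=5+3=8
L[5]='x': occ=1, LF[5]=C('x')+1=1+1=2
L[6]='y': occ=4, LF[6]=C('y')+4=5+4=9
L[7]='y': occ=5, LF[7]=C('y')+5=5+5=10
L[8]='x': occ=2, LF[8]=C('x')+2=1+2=3
L[9]='$': occ=0, LF[9]=C('$')+0=0+0=0
L[10]='x': occ=3, LF[10]=C('x')+3=1+3=4

Answer: 5 6 7 1 8 2 9 10 3 0 4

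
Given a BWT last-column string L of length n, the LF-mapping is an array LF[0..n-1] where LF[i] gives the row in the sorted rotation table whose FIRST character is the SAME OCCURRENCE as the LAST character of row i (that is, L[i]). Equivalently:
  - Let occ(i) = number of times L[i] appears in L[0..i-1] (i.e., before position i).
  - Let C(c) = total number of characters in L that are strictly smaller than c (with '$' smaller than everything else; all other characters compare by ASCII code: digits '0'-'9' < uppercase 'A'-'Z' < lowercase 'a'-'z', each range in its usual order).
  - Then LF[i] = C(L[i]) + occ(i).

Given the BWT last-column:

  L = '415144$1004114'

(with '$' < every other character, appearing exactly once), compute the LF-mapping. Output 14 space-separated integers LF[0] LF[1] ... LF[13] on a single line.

Char counts: '$':1, '0':2, '1':5, '4':5, '5':1
C (first-col start): C('$')=0, C('0')=1, C('1')=3, C('4')=8, C('5')=13
L[0]='4': occ=0, LF[0]=C('4')+0=8+0=8
L[1]='1': occ=0, LF[1]=C('1')+0=3+0=3
L[2]='5': occ=0, LF[2]=C('5')+0=13+0=13
L[3]='1': occ=1, LF[3]=C('1')+1=3+1=4
L[4]='4': occ=1, LF[4]=C('4')+1=8+1=9
L[5]='4': occ=2, LF[5]=C('4')+2=8+2=10
L[6]='$': occ=0, LF[6]=C('$')+0=0+0=0
L[7]='1': occ=2, LF[7]=C('1')+2=3+2=5
L[8]='0': occ=0, LF[8]=C('0')+0=1+0=1
L[9]='0': occ=1, LF[9]=C('0')+1=1+1=2
L[10]='4': occ=3, LF[10]=C('4')+3=8+3=11
L[11]='1': occ=3, LF[11]=C('1')+3=3+3=6
L[12]='1': occ=4, LF[12]=C('1')+4=3+4=7
L[13]='4': occ=4, LF[13]=C('4')+4=8+4=12

Answer: 8 3 13 4 9 10 0 5 1 2 11 6 7 12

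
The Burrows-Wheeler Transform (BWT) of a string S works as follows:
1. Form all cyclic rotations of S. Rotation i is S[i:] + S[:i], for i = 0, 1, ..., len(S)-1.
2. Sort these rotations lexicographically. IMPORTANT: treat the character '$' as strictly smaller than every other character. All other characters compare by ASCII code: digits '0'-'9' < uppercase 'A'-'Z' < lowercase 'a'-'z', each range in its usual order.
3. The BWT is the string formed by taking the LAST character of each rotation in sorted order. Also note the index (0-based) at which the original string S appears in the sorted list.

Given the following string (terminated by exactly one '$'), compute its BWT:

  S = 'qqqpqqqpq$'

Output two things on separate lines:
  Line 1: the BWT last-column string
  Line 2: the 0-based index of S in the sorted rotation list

All 10 rotations (rotation i = S[i:]+S[:i]):
  rot[0] = qqqpqqqpq$
  rot[1] = qqpqqqpq$q
  rot[2] = qpqqqpq$qq
  rot[3] = pqqqpq$qqq
  rot[4] = qqqpq$qqqp
  rot[5] = qqpq$qqqpq
  rot[6] = qpq$qqqpqq
  rot[7] = pq$qqqpqqq
  rot[8] = q$qqqpqqqp
  rot[9] = $qqqpqqqpq
Sorted (with $ < everything):
  sorted[0] = $qqqpqqqpq  (last char: 'q')
  sorted[1] = pq$qqqpqqq  (last char: 'q')
  sorted[2] = pqqqpq$qqq  (last char: 'q')
  sorted[3] = q$qqqpqqqp  (last char: 'p')
  sorted[4] = qpq$qqqpqq  (last char: 'q')
  sorted[5] = qpqqqpq$qq  (last char: 'q')
  sorted[6] = qqpq$qqqpq  (last char: 'q')
  sorted[7] = qqpqqqpq$q  (last char: 'q')
  sorted[8] = qqqpq$qqqp  (last char: 'p')
  sorted[9] = qqqpqqqpq$  (last char: '$')
Last column: qqqpqqqqp$
Original string S is at sorted index 9

Answer: qqqpqqqqp$
9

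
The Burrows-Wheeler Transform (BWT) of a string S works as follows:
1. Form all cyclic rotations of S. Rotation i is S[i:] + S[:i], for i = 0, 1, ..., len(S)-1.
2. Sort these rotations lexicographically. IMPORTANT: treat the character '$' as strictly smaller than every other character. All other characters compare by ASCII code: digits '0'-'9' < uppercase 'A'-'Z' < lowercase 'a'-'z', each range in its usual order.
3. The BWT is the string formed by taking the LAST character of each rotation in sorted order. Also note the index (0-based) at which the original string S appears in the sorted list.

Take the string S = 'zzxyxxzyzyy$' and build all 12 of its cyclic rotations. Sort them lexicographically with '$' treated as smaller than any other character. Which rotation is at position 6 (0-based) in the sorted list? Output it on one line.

Answer: yy$zzxyxxzyz

Derivation:
All 12 rotations (rotation i = S[i:]+S[:i]):
  rot[0] = zzxyxxzyzyy$
  rot[1] = zxyxxzyzyy$z
  rot[2] = xyxxzyzyy$zz
  rot[3] = yxxzyzyy$zzx
  rot[4] = xxzyzyy$zzxy
  rot[5] = xzyzyy$zzxyx
  rot[6] = zyzyy$zzxyxx
  rot[7] = yzyy$zzxyxxz
  rot[8] = zyy$zzxyxxzy
  rot[9] = yy$zzxyxxzyz
  rot[10] = y$zzxyxxzyzy
  rot[11] = $zzxyxxzyzyy
Sorted (with $ < everything):
  sorted[0] = $zzxyxxzyzyy
  sorted[1] = xxzyzyy$zzxy
  sorted[2] = xyxxzyzyy$zz
  sorted[3] = xzyzyy$zzxyx
  sorted[4] = y$zzxyxxzyzy
  sorted[5] = yxxzyzyy$zzx
  sorted[6] = yy$zzxyxxzyz
  sorted[7] = yzyy$zzxyxxz
  sorted[8] = zxyxxzyzyy$z
  sorted[9] = zyy$zzxyxxzy
  sorted[10] = zyzyy$zzxyxx
  sorted[11] = zzxyxxzyzyy$
sorted[6] = yy$zzxyxxzyz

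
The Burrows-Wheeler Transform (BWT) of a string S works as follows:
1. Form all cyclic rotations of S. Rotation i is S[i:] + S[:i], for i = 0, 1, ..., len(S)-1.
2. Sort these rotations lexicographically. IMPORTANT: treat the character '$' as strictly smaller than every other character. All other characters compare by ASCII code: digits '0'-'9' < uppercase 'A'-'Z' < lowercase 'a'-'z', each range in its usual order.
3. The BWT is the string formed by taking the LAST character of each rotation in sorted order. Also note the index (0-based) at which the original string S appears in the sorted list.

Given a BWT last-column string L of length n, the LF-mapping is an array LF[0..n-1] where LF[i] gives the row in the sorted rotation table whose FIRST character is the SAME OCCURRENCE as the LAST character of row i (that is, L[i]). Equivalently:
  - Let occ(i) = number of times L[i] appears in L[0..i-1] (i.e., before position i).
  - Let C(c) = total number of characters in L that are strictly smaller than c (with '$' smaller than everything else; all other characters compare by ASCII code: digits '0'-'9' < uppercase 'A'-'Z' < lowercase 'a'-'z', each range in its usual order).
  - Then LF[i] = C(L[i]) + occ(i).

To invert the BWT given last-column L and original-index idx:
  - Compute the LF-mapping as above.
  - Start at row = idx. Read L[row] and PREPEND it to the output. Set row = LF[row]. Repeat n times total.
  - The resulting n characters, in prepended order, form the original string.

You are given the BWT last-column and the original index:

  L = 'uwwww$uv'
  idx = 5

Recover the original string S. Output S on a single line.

Answer: wuwvwwu$

Derivation:
LF mapping: 1 4 5 6 7 0 2 3
Walk LF starting at row 5, prepending L[row]:
  step 1: row=5, L[5]='$', prepend. Next row=LF[5]=0
  step 2: row=0, L[0]='u', prepend. Next row=LF[0]=1
  step 3: row=1, L[1]='w', prepend. Next row=LF[1]=4
  step 4: row=4, L[4]='w', prepend. Next row=LF[4]=7
  step 5: row=7, L[7]='v', prepend. Next row=LF[7]=3
  step 6: row=3, L[3]='w', prepend. Next row=LF[3]=6
  step 7: row=6, L[6]='u', prepend. Next row=LF[6]=2
  step 8: row=2, L[2]='w', prepend. Next row=LF[2]=5
Reversed output: wuwvwwu$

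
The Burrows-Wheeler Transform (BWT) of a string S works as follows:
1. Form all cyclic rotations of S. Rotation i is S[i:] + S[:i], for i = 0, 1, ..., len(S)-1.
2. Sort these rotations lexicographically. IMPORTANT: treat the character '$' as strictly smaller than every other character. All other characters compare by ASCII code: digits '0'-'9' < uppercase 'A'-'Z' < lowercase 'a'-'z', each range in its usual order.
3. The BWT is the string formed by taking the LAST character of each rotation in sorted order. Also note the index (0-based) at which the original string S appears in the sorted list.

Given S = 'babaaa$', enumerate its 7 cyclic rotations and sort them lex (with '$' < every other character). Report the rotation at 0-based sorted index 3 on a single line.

Answer: aaa$bab

Derivation:
All 7 rotations (rotation i = S[i:]+S[:i]):
  rot[0] = babaaa$
  rot[1] = abaaa$b
  rot[2] = baaa$ba
  rot[3] = aaa$bab
  rot[4] = aa$baba
  rot[5] = a$babaa
  rot[6] = $babaaa
Sorted (with $ < everything):
  sorted[0] = $babaaa
  sorted[1] = a$babaa
  sorted[2] = aa$baba
  sorted[3] = aaa$bab
  sorted[4] = abaaa$b
  sorted[5] = baaa$ba
  sorted[6] = babaaa$
sorted[3] = aaa$bab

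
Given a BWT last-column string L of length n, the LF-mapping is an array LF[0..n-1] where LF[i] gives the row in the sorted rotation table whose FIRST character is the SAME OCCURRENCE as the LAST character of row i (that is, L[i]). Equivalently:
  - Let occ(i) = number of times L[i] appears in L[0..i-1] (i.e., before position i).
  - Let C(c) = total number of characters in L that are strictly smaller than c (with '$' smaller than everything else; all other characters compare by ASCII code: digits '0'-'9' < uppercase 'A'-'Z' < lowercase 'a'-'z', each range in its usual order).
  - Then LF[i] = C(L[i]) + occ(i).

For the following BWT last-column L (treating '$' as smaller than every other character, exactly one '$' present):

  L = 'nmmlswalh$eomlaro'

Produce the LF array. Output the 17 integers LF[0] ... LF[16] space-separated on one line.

Answer: 11 8 9 5 15 16 1 6 4 0 3 12 10 7 2 14 13

Derivation:
Char counts: '$':1, 'a':2, 'e':1, 'h':1, 'l':3, 'm':3, 'n':1, 'o':2, 'r':1, 's':1, 'w':1
C (first-col start): C('$')=0, C('a')=1, C('e')=3, C('h')=4, C('l')=5, C('m')=8, C('n')=11, C('o')=12, C('r')=14, C('s')=15, C('w')=16
L[0]='n': occ=0, LF[0]=C('n')+0=11+0=11
L[1]='m': occ=0, LF[1]=C('m')+0=8+0=8
L[2]='m': occ=1, LF[2]=C('m')+1=8+1=9
L[3]='l': occ=0, LF[3]=C('l')+0=5+0=5
L[4]='s': occ=0, LF[4]=C('s')+0=15+0=15
L[5]='w': occ=0, LF[5]=C('w')+0=16+0=16
L[6]='a': occ=0, LF[6]=C('a')+0=1+0=1
L[7]='l': occ=1, LF[7]=C('l')+1=5+1=6
L[8]='h': occ=0, LF[8]=C('h')+0=4+0=4
L[9]='$': occ=0, LF[9]=C('$')+0=0+0=0
L[10]='e': occ=0, LF[10]=C('e')+0=3+0=3
L[11]='o': occ=0, LF[11]=C('o')+0=12+0=12
L[12]='m': occ=2, LF[12]=C('m')+2=8+2=10
L[13]='l': occ=2, LF[13]=C('l')+2=5+2=7
L[14]='a': occ=1, LF[14]=C('a')+1=1+1=2
L[15]='r': occ=0, LF[15]=C('r')+0=14+0=14
L[16]='o': occ=1, LF[16]=C('o')+1=12+1=13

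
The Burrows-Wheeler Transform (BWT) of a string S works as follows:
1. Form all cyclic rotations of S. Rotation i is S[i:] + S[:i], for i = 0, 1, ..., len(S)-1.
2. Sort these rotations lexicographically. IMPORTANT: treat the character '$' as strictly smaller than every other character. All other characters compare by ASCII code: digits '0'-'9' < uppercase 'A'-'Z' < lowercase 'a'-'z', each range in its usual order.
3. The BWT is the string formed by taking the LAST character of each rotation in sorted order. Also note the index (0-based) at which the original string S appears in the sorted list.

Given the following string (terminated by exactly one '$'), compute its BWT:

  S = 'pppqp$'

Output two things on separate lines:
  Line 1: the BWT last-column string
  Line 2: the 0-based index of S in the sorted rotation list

All 6 rotations (rotation i = S[i:]+S[:i]):
  rot[0] = pppqp$
  rot[1] = ppqp$p
  rot[2] = pqp$pp
  rot[3] = qp$ppp
  rot[4] = p$pppq
  rot[5] = $pppqp
Sorted (with $ < everything):
  sorted[0] = $pppqp  (last char: 'p')
  sorted[1] = p$pppq  (last char: 'q')
  sorted[2] = pppqp$  (last char: '$')
  sorted[3] = ppqp$p  (last char: 'p')
  sorted[4] = pqp$pp  (last char: 'p')
  sorted[5] = qp$ppp  (last char: 'p')
Last column: pq$ppp
Original string S is at sorted index 2

Answer: pq$ppp
2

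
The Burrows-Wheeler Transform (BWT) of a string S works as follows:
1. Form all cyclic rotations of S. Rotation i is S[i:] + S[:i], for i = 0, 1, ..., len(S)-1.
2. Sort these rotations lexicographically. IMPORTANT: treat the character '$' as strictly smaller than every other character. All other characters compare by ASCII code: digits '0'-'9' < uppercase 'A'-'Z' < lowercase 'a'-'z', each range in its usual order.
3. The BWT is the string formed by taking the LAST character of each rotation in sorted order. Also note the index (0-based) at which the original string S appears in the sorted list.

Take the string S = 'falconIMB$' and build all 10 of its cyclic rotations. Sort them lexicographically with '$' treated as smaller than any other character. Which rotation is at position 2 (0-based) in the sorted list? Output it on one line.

Answer: IMB$falcon

Derivation:
All 10 rotations (rotation i = S[i:]+S[:i]):
  rot[0] = falconIMB$
  rot[1] = alconIMB$f
  rot[2] = lconIMB$fa
  rot[3] = conIMB$fal
  rot[4] = onIMB$falc
  rot[5] = nIMB$falco
  rot[6] = IMB$falcon
  rot[7] = MB$falconI
  rot[8] = B$falconIM
  rot[9] = $falconIMB
Sorted (with $ < everything):
  sorted[0] = $falconIMB
  sorted[1] = B$falconIM
  sorted[2] = IMB$falcon
  sorted[3] = MB$falconI
  sorted[4] = alconIMB$f
  sorted[5] = conIMB$fal
  sorted[6] = falconIMB$
  sorted[7] = lconIMB$fa
  sorted[8] = nIMB$falco
  sorted[9] = onIMB$falc
sorted[2] = IMB$falcon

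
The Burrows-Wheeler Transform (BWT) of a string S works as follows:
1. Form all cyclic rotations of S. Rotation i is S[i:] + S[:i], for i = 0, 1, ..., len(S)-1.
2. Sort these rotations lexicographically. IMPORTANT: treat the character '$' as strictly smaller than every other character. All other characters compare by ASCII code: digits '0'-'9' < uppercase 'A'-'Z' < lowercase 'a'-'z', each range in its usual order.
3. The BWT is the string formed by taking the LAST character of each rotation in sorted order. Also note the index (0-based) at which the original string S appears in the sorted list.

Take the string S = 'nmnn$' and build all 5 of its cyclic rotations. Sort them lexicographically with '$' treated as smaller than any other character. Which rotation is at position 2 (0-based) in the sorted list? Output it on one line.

Answer: n$nmn

Derivation:
All 5 rotations (rotation i = S[i:]+S[:i]):
  rot[0] = nmnn$
  rot[1] = mnn$n
  rot[2] = nn$nm
  rot[3] = n$nmn
  rot[4] = $nmnn
Sorted (with $ < everything):
  sorted[0] = $nmnn
  sorted[1] = mnn$n
  sorted[2] = n$nmn
  sorted[3] = nmnn$
  sorted[4] = nn$nm
sorted[2] = n$nmn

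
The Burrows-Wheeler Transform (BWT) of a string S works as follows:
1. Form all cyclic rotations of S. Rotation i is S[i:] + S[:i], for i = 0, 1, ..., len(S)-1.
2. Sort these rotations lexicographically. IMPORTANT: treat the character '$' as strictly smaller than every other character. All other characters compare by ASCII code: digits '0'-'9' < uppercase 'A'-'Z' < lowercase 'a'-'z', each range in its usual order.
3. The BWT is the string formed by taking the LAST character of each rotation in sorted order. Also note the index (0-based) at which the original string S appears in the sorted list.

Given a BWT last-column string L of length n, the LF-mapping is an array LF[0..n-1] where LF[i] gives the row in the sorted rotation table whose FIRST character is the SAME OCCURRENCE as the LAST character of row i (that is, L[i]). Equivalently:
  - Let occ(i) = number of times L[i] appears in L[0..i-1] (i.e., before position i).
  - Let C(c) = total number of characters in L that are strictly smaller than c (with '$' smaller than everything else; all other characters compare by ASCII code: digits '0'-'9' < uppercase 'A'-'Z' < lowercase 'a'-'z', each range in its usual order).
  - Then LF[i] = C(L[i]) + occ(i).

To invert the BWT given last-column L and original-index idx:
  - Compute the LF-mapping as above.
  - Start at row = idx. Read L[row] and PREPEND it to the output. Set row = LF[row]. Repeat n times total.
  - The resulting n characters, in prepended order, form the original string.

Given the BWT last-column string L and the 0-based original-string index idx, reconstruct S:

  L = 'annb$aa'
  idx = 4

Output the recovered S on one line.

Answer: banana$

Derivation:
LF mapping: 1 5 6 4 0 2 3
Walk LF starting at row 4, prepending L[row]:
  step 1: row=4, L[4]='$', prepend. Next row=LF[4]=0
  step 2: row=0, L[0]='a', prepend. Next row=LF[0]=1
  step 3: row=1, L[1]='n', prepend. Next row=LF[1]=5
  step 4: row=5, L[5]='a', prepend. Next row=LF[5]=2
  step 5: row=2, L[2]='n', prepend. Next row=LF[2]=6
  step 6: row=6, L[6]='a', prepend. Next row=LF[6]=3
  step 7: row=3, L[3]='b', prepend. Next row=LF[3]=4
Reversed output: banana$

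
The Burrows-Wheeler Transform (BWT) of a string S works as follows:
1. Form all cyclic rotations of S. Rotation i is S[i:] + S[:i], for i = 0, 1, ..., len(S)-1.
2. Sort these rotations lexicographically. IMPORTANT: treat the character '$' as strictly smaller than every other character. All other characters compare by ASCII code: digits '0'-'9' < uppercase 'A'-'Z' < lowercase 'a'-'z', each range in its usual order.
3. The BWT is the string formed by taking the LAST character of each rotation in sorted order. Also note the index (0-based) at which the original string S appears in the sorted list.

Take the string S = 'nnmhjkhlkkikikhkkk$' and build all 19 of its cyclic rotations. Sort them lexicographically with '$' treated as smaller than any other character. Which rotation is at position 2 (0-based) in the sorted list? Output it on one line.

Answer: hkkk$nnmhjkhlkkikik

Derivation:
All 19 rotations (rotation i = S[i:]+S[:i]):
  rot[0] = nnmhjkhlkkikikhkkk$
  rot[1] = nmhjkhlkkikikhkkk$n
  rot[2] = mhjkhlkkikikhkkk$nn
  rot[3] = hjkhlkkikikhkkk$nnm
  rot[4] = jkhlkkikikhkkk$nnmh
  rot[5] = khlkkikikhkkk$nnmhj
  rot[6] = hlkkikikhkkk$nnmhjk
  rot[7] = lkkikikhkkk$nnmhjkh
  rot[8] = kkikikhkkk$nnmhjkhl
  rot[9] = kikikhkkk$nnmhjkhlk
  rot[10] = ikikhkkk$nnmhjkhlkk
  rot[11] = kikhkkk$nnmhjkhlkki
  rot[12] = ikhkkk$nnmhjkhlkkik
  rot[13] = khkkk$nnmhjkhlkkiki
  rot[14] = hkkk$nnmhjkhlkkikik
  rot[15] = kkk$nnmhjkhlkkikikh
  rot[16] = kk$nnmhjkhlkkikikhk
  rot[17] = k$nnmhjkhlkkikikhkk
  rot[18] = $nnmhjkhlkkikikhkkk
Sorted (with $ < everything):
  sorted[0] = $nnmhjkhlkkikikhkkk
  sorted[1] = hjkhlkkikikhkkk$nnm
  sorted[2] = hkkk$nnmhjkhlkkikik
  sorted[3] = hlkkikikhkkk$nnmhjk
  sorted[4] = ikhkkk$nnmhjkhlkkik
  sorted[5] = ikikhkkk$nnmhjkhlkk
  sorted[6] = jkhlkkikikhkkk$nnmh
  sorted[7] = k$nnmhjkhlkkikikhkk
  sorted[8] = khkkk$nnmhjkhlkkiki
  sorted[9] = khlkkikikhkkk$nnmhj
  sorted[10] = kikhkkk$nnmhjkhlkki
  sorted[11] = kikikhkkk$nnmhjkhlk
  sorted[12] = kk$nnmhjkhlkkikikhk
  sorted[13] = kkikikhkkk$nnmhjkhl
  sorted[14] = kkk$nnmhjkhlkkikikh
  sorted[15] = lkkikikhkkk$nnmhjkh
  sorted[16] = mhjkhlkkikikhkkk$nn
  sorted[17] = nmhjkhlkkikikhkkk$n
  sorted[18] = nnmhjkhlkkikikhkkk$
sorted[2] = hkkk$nnmhjkhlkkikik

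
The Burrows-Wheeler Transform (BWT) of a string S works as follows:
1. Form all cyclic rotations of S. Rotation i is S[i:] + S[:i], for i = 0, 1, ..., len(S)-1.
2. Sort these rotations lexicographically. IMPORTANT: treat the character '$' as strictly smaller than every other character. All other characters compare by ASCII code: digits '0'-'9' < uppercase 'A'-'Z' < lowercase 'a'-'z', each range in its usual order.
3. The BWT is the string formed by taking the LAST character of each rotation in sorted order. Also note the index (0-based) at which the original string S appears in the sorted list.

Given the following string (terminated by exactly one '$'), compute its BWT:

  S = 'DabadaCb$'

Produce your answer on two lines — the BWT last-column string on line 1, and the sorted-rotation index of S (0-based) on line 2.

All 9 rotations (rotation i = S[i:]+S[:i]):
  rot[0] = DabadaCb$
  rot[1] = abadaCb$D
  rot[2] = badaCb$Da
  rot[3] = adaCb$Dab
  rot[4] = daCb$Daba
  rot[5] = aCb$Dabad
  rot[6] = Cb$Dabada
  rot[7] = b$DabadaC
  rot[8] = $DabadaCb
Sorted (with $ < everything):
  sorted[0] = $DabadaCb  (last char: 'b')
  sorted[1] = Cb$Dabada  (last char: 'a')
  sorted[2] = DabadaCb$  (last char: '$')
  sorted[3] = aCb$Dabad  (last char: 'd')
  sorted[4] = abadaCb$D  (last char: 'D')
  sorted[5] = adaCb$Dab  (last char: 'b')
  sorted[6] = b$DabadaC  (last char: 'C')
  sorted[7] = badaCb$Da  (last char: 'a')
  sorted[8] = daCb$Daba  (last char: 'a')
Last column: ba$dDbCaa
Original string S is at sorted index 2

Answer: ba$dDbCaa
2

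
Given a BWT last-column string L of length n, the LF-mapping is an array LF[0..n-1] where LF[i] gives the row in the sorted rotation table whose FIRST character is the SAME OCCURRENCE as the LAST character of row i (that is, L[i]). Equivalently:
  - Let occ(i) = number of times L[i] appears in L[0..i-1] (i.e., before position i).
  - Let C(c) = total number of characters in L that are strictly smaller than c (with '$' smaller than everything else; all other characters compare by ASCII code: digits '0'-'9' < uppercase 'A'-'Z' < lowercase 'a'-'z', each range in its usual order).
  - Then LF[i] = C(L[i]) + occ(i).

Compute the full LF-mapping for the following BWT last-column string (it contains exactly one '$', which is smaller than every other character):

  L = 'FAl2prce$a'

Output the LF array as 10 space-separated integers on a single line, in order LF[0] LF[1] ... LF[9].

Char counts: '$':1, '2':1, 'A':1, 'F':1, 'a':1, 'c':1, 'e':1, 'l':1, 'p':1, 'r':1
C (first-col start): C('$')=0, C('2')=1, C('A')=2, C('F')=3, C('a')=4, C('c')=5, C('e')=6, C('l')=7, C('p')=8, C('r')=9
L[0]='F': occ=0, LF[0]=C('F')+0=3+0=3
L[1]='A': occ=0, LF[1]=C('A')+0=2+0=2
L[2]='l': occ=0, LF[2]=C('l')+0=7+0=7
L[3]='2': occ=0, LF[3]=C('2')+0=1+0=1
L[4]='p': occ=0, LF[4]=C('p')+0=8+0=8
L[5]='r': occ=0, LF[5]=C('r')+0=9+0=9
L[6]='c': occ=0, LF[6]=C('c')+0=5+0=5
L[7]='e': occ=0, LF[7]=C('e')+0=6+0=6
L[8]='$': occ=0, LF[8]=C('$')+0=0+0=0
L[9]='a': occ=0, LF[9]=C('a')+0=4+0=4

Answer: 3 2 7 1 8 9 5 6 0 4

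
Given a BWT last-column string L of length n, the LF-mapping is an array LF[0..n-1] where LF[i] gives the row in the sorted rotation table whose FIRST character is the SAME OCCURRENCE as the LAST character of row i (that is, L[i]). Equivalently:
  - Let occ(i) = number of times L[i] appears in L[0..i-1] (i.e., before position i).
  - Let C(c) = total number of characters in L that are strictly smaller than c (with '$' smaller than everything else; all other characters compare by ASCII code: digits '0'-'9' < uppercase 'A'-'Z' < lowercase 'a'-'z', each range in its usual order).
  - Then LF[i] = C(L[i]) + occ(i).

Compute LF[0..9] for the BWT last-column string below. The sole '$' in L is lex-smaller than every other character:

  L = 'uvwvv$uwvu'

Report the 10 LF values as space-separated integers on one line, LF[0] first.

Answer: 1 4 8 5 6 0 2 9 7 3

Derivation:
Char counts: '$':1, 'u':3, 'v':4, 'w':2
C (first-col start): C('$')=0, C('u')=1, C('v')=4, C('w')=8
L[0]='u': occ=0, LF[0]=C('u')+0=1+0=1
L[1]='v': occ=0, LF[1]=C('v')+0=4+0=4
L[2]='w': occ=0, LF[2]=C('w')+0=8+0=8
L[3]='v': occ=1, LF[3]=C('v')+1=4+1=5
L[4]='v': occ=2, LF[4]=C('v')+2=4+2=6
L[5]='$': occ=0, LF[5]=C('$')+0=0+0=0
L[6]='u': occ=1, LF[6]=C('u')+1=1+1=2
L[7]='w': occ=1, LF[7]=C('w')+1=8+1=9
L[8]='v': occ=3, LF[8]=C('v')+3=4+3=7
L[9]='u': occ=2, LF[9]=C('u')+2=1+2=3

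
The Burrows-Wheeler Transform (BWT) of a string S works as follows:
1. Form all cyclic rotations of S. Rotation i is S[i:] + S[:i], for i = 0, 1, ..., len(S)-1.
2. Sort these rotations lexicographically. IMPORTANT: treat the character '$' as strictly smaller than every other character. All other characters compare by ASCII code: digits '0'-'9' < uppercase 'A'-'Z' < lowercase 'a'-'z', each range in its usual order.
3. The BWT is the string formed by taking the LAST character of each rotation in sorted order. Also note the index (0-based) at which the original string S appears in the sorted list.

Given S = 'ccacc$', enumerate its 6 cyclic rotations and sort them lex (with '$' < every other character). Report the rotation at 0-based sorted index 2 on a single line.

Answer: c$ccac

Derivation:
All 6 rotations (rotation i = S[i:]+S[:i]):
  rot[0] = ccacc$
  rot[1] = cacc$c
  rot[2] = acc$cc
  rot[3] = cc$cca
  rot[4] = c$ccac
  rot[5] = $ccacc
Sorted (with $ < everything):
  sorted[0] = $ccacc
  sorted[1] = acc$cc
  sorted[2] = c$ccac
  sorted[3] = cacc$c
  sorted[4] = cc$cca
  sorted[5] = ccacc$
sorted[2] = c$ccac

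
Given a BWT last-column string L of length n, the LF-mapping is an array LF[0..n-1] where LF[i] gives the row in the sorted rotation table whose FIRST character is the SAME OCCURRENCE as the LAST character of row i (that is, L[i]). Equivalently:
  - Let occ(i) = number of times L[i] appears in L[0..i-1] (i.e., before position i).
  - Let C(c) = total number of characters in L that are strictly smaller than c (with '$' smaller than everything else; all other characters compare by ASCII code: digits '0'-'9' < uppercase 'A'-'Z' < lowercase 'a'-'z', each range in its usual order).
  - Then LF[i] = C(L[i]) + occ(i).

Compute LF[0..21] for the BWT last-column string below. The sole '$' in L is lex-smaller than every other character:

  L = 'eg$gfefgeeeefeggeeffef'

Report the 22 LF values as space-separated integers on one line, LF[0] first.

Answer: 1 17 0 18 11 2 12 19 3 4 5 6 13 7 20 21 8 9 14 15 10 16

Derivation:
Char counts: '$':1, 'e':10, 'f':6, 'g':5
C (first-col start): C('$')=0, C('e')=1, C('f')=11, C('g')=17
L[0]='e': occ=0, LF[0]=C('e')+0=1+0=1
L[1]='g': occ=0, LF[1]=C('g')+0=17+0=17
L[2]='$': occ=0, LF[2]=C('$')+0=0+0=0
L[3]='g': occ=1, LF[3]=C('g')+1=17+1=18
L[4]='f': occ=0, LF[4]=C('f')+0=11+0=11
L[5]='e': occ=1, LF[5]=C('e')+1=1+1=2
L[6]='f': occ=1, LF[6]=C('f')+1=11+1=12
L[7]='g': occ=2, LF[7]=C('g')+2=17+2=19
L[8]='e': occ=2, LF[8]=C('e')+2=1+2=3
L[9]='e': occ=3, LF[9]=C('e')+3=1+3=4
L[10]='e': occ=4, LF[10]=C('e')+4=1+4=5
L[11]='e': occ=5, LF[11]=C('e')+5=1+5=6
L[12]='f': occ=2, LF[12]=C('f')+2=11+2=13
L[13]='e': occ=6, LF[13]=C('e')+6=1+6=7
L[14]='g': occ=3, LF[14]=C('g')+3=17+3=20
L[15]='g': occ=4, LF[15]=C('g')+4=17+4=21
L[16]='e': occ=7, LF[16]=C('e')+7=1+7=8
L[17]='e': occ=8, LF[17]=C('e')+8=1+8=9
L[18]='f': occ=3, LF[18]=C('f')+3=11+3=14
L[19]='f': occ=4, LF[19]=C('f')+4=11+4=15
L[20]='e': occ=9, LF[20]=C('e')+9=1+9=10
L[21]='f': occ=5, LF[21]=C('f')+5=11+5=16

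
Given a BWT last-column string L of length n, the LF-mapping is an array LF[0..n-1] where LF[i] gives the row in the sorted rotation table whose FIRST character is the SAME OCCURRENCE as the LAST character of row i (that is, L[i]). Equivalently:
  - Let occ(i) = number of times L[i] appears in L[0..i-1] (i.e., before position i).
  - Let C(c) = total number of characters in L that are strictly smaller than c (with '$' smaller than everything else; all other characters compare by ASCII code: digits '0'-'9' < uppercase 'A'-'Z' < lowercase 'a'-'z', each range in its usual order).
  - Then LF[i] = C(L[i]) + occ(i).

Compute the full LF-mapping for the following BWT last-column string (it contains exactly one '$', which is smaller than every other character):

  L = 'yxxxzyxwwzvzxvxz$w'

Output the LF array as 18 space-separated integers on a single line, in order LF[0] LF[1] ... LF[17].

Char counts: '$':1, 'v':2, 'w':3, 'x':6, 'y':2, 'z':4
C (first-col start): C('$')=0, C('v')=1, C('w')=3, C('x')=6, C('y')=12, C('z')=14
L[0]='y': occ=0, LF[0]=C('y')+0=12+0=12
L[1]='x': occ=0, LF[1]=C('x')+0=6+0=6
L[2]='x': occ=1, LF[2]=C('x')+1=6+1=7
L[3]='x': occ=2, LF[3]=C('x')+2=6+2=8
L[4]='z': occ=0, LF[4]=C('z')+0=14+0=14
L[5]='y': occ=1, LF[5]=C('y')+1=12+1=13
L[6]='x': occ=3, LF[6]=C('x')+3=6+3=9
L[7]='w': occ=0, LF[7]=C('w')+0=3+0=3
L[8]='w': occ=1, LF[8]=C('w')+1=3+1=4
L[9]='z': occ=1, LF[9]=C('z')+1=14+1=15
L[10]='v': occ=0, LF[10]=C('v')+0=1+0=1
L[11]='z': occ=2, LF[11]=C('z')+2=14+2=16
L[12]='x': occ=4, LF[12]=C('x')+4=6+4=10
L[13]='v': occ=1, LF[13]=C('v')+1=1+1=2
L[14]='x': occ=5, LF[14]=C('x')+5=6+5=11
L[15]='z': occ=3, LF[15]=C('z')+3=14+3=17
L[16]='$': occ=0, LF[16]=C('$')+0=0+0=0
L[17]='w': occ=2, LF[17]=C('w')+2=3+2=5

Answer: 12 6 7 8 14 13 9 3 4 15 1 16 10 2 11 17 0 5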